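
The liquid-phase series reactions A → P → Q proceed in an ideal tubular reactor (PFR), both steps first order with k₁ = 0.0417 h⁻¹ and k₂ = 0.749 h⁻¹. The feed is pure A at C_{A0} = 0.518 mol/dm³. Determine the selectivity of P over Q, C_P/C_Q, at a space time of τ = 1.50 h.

1.48

Solving the coupled first-order balances gives C_P(τ) = [k₁/(k₂−k₁)]·C_{A0}·(e^(−k₁τ) − e^(−k₂τ)).
e^(−k₁τ) = e^(−0.0417×1.50) = e^(−0.06255) = 0.9394; e^(−k₂τ) = e^(−1.123) = 0.3251.
C_P = 0.0417×0.518/(0.749−0.0417) × (0.9394−0.3251) = 0.03054×0.6142 = 0.01876 mol/dm³.
C_A = C_{A0}e^(−k₁τ) = 0.4866 mol/dm³, so C_Q = C_{A0}−C_A−C_P = 0.01265 mol/dm³; C_P/C_Q = 1.48.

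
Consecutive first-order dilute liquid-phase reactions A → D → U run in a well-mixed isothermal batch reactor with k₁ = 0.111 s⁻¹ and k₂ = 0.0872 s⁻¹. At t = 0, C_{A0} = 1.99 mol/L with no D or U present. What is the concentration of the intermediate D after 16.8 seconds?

0.707 mol/L

For first-order series with pure A initially, C_D(t) = k₁C_{A0}/(k₂−k₁)·(e^(−k₁t) − e^(−k₂t)).
e^(−k₁t) = e^(−0.111×16.8) = e^(−1.865) = 0.1549; e^(−k₂t) = e^(−1.465) = 0.2311.
C_D = 0.111×1.99/(0.0872−0.111) × (0.1549−0.2311) = (-9.281)×(-0.07616) = 0.7068 mol/L.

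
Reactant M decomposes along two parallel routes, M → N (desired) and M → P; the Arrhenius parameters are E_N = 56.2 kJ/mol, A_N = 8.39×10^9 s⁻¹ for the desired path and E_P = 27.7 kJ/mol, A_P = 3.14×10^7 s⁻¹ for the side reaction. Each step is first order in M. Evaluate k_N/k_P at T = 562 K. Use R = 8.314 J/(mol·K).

0.600

With equal orders, S_{N/P} = k_N/k_P = (A_N/A_P)·exp[(E_P−E_N)/(RT)].
(E_P−E_N)/(RT) = (27.7−56.2)×10³/(8.314×562) = -28500/4672 = -6.100.
k_N/k_P = (8.39×10^9/3.14×10^7)·exp(-6.100) = 267.2 × 0.002244 = 0.600.
Since E_N > E_P, raising the temperature improves selectivity toward N.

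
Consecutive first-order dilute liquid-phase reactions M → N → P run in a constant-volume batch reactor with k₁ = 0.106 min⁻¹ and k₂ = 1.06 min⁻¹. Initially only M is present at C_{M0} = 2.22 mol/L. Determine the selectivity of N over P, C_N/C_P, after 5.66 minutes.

For first-order series with pure M initially, C_N(t) = k₁C_{M0}/(k₂−k₁)·(e^(−k₁t) − e^(−k₂t)).
e^(−k₁t) = e^(−0.106×5.66) = e^(−0.6000) = 0.5488; e^(−k₂t) = e^(−6.000) = 0.002480.
C_N = 0.106×2.22/(1.06−0.106) × (0.5488−0.002480) = 0.2467×0.5464 = 0.1348 mol/L.
C_M = C_{M0}e^(−k₁t) = 1.218 mol/L, so C_P = C_{M0}−C_M−C_N = 0.8668 mol/L; C_N/C_P = 0.155.

0.155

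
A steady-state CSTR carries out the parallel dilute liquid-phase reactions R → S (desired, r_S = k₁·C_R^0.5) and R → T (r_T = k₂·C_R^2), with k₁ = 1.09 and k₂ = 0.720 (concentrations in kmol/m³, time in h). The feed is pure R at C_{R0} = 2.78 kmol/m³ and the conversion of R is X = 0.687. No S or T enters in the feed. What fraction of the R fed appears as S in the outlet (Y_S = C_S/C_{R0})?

Exit C_R = C_{R0}(1−X) = 2.78×0.313 = 0.8701 kmol/m³.
Rates in a CSTR are evaluated at the outlet concentration: r_S = 1.09×0.8701^0.5 = 1.017, r_T = 0.720×0.8701^2 = 0.5451.
Fraction of consumed R going to S: r_S/(r_S+r_T) = 0.6510.
C_S = 0.6510·C_{R0}·X = 0.6510×2.78×0.687 = 1.24 kmol/m³; Y_S = C_S/C_{R0} = 0.447.

0.447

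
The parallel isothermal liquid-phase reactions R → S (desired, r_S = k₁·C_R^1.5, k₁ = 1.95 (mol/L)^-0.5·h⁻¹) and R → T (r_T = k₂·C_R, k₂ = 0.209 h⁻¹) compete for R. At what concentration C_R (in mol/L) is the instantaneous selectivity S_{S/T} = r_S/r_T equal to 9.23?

S_{S/T} = (k₁/k₂)·C_R^0.5 ⇒ C_R = (S·k₂/k₁)^(2).
= (9.23×0.209/1.95)^(2) = (0.9893)^(2) = 0.979 mol/L.

0.979 mol/L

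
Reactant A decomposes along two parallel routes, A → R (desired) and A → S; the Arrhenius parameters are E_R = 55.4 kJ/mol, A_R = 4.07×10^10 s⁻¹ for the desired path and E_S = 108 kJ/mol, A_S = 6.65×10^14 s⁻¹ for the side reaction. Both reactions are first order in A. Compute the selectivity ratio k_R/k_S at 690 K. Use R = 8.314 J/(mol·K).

0.587

k_R/k_S = (A_R/A_S)·exp[−(E_R−E_S)/(RT)] = (A_R/A_S)·exp[(E_S−E_R)/(RT)].
(E_S−E_R)/(RT) = (108−55.4)×10³/(8.314×690) = 52600/5737 = 9.169.
k_R/k_S = (4.07×10^10/6.65×10^14)·exp(9.169) = 6.120×10^-5 × 9596 = 0.587.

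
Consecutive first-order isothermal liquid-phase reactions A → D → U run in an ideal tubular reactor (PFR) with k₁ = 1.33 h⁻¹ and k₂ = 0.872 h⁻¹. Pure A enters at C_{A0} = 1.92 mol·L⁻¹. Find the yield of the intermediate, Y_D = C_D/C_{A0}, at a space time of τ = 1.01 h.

0.446

For first-order series with pure A initially, C_D(τ) = k₁C_{A0}/(k₂−k₁)·(e^(−k₁τ) − e^(−k₂τ)).
e^(−k₁τ) = e^(−1.33×1.01) = e^(−1.343) = 0.2610; e^(−k₂τ) = e^(−0.8807) = 0.4145.
C_D = 1.33×1.92/(0.872−1.33) × (0.2610−0.4145) = (-5.576)×(-0.1535) = 0.8559 mol·L⁻¹.
Y_D = C_D/C_{A0} = 0.8559/1.92 = 0.446.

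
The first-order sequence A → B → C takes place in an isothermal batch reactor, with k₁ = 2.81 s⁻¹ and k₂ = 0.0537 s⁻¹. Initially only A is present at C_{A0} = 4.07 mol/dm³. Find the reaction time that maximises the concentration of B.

1.44 s

For first-order series the maximum of C_B occurs at t_opt = ln(k₂/k₁)/(k₂−k₁).
= ln(0.0537/2.81)/(0.0537−2.81) = ln(0.01911)/-2.756 = -3.958/-2.756 = 1.44 s.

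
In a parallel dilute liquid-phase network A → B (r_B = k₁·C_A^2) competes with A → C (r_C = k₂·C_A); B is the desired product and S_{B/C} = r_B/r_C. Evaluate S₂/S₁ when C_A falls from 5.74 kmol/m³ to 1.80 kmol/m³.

0.314

S_{B/C} = (k₁/k₂)·C_A, so S₂/S₁ = (C_{A,2}/C_{A,1}).
= 1.80/5.74 = 0.314.
Selectivity toward B falls as C_A falls — high-concentration operation is favoured.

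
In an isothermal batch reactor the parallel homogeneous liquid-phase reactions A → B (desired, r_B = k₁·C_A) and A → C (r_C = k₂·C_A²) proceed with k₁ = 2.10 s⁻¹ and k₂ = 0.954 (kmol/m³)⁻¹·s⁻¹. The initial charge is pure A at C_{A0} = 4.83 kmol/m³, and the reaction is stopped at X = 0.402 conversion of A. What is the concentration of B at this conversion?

0.711 kmol/m³

C_A = C_{A0}(1−X) = 2.888 kmol/m³.
Along a PFR/batch, dC_B/dC_A = −r_B/(r_B+r_C) = −k₁/(k₁+k₂·C_A).
Integrating from C_{A0} to C_A: C_B = (2.10/0.954)·ln[(2.10+0.954·4.83)/(2.10+0.954·2.89)] = 2.201·ln(6.708/4.855) = 0.7114 kmol/m³.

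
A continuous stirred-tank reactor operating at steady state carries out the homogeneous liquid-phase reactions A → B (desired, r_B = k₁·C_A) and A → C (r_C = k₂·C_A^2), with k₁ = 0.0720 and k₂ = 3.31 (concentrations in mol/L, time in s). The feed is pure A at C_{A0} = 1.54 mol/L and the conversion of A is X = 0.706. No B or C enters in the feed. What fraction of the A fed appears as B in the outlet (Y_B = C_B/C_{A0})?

0.0324

Exit C_A = C_{A0}(1−X) = 1.54×0.294 = 0.4528 mol/L.
A CSTR operates uniformly at the exit composition, giving r_B = 0.03260 and r_C = 0.6785 (each k·C_A^n at C_A = 0.4528).
Fraction of consumed A going to B: r_B/(r_B+r_C) = 0.04584.
C_B = 0.04584·C_{A0}·X = 0.04584×1.54×0.706 = 0.0498 mol/L; Y_B = C_B/C_{A0} = 0.0324.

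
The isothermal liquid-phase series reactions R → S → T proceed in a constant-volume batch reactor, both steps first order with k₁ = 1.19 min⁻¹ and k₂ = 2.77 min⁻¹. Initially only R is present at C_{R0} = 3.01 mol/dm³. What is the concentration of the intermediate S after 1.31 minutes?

0.417 mol/dm³

The intermediate concentration in a first-order A→B→C sequence is C_S = k₁C_{R0}(e^(−k₁t) − e^(−k₂t))/(k₂−k₁).
e^(−k₁t) = e^(−1.19×1.31) = e^(−1.559) = 0.2104; e^(−k₂t) = e^(−3.629) = 0.02655.
C_S = 1.19×3.01/(2.77−1.19) × (0.2104−0.02655) = 2.267×0.1838 = 0.4167 mol/dm³.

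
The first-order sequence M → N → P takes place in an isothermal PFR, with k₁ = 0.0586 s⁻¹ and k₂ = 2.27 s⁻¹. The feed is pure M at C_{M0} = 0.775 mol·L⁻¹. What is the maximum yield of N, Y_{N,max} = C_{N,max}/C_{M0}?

0.0234

For a first-order series the maximum intermediate yield is C_{N,max}/C_{M0} = (k₁/k₂)^[k₂/(k₂−k₁)].
= (0.0586/2.27)^(2.27/(2.27−0.0586)) = (0.02581)^(1.026) = 0.02343.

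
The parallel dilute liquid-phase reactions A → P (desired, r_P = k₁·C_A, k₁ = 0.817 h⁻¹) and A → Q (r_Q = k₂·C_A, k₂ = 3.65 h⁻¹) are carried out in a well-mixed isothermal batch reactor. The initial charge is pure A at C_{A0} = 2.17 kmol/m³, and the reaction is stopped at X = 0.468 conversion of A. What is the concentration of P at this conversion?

C_A = C_{A0}(1−X) = 1.154 kmol/m³.
Both paths are first order in A, so the instantaneous fraction to P is constant: dC_P/d(−C_A) = k₁/(k₁+k₂) = 0.1829.
C_P = 0.1829·(C_{A0}−C_A) = 0.1829×1.016 = 0.186 kmol/m³.

0.186 kmol/m³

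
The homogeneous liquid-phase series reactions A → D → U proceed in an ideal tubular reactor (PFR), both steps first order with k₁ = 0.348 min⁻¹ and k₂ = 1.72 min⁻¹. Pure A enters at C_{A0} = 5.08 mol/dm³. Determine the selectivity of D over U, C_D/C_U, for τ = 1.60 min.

0.434

The intermediate concentration in a first-order A→B→C sequence is C_D = k₁C_{A0}(e^(−k₁τ) − e^(−k₂τ))/(k₂−k₁).
e^(−k₁τ) = e^(−0.348×1.60) = e^(−0.5568) = 0.5730; e^(−k₂τ) = e^(−2.752) = 0.06380.
C_D = 0.348×5.08/(1.72−0.348) × (0.5730−0.06380) = 1.289×0.5092 = 0.6562 mol/dm³.
C_A = C_{A0}e^(−k₁τ) = 2.911 mol/dm³, so C_U = C_{A0}−C_A−C_D = 1.513 mol/dm³; C_D/C_U = 0.434.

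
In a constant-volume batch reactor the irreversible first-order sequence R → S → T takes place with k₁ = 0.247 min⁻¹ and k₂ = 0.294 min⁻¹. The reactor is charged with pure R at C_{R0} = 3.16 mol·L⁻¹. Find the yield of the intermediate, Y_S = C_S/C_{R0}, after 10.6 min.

0.150

For first-order series with pure R initially, C_S(t) = k₁C_{R0}/(k₂−k₁)·(e^(−k₁t) − e^(−k₂t)).
e^(−k₁t) = e^(−0.247×10.6) = e^(−2.618) = 0.07293; e^(−k₂t) = e^(−3.116) = 0.04432.
C_S = 0.247×3.16/(0.294−0.247) × (0.07293−0.04432) = 16.61×0.02862 = 0.4752 mol·L⁻¹.
Y_S = C_S/C_{R0} = 0.4752/3.16 = 0.150.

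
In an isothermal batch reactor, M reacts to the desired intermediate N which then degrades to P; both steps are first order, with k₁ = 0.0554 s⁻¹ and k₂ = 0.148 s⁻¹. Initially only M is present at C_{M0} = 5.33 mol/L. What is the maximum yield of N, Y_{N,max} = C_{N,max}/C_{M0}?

0.208

Evaluating C_N at t_opt = ln(k₂/k₁)/(k₂−k₁) gives C_{N,max}/C_{M0} = (k₁/k₂)^[k₂/(k₂−k₁)].
= (0.0554/0.148)^(0.148/(0.148−0.0554)) = (0.3743)^(1.598) = 0.2079.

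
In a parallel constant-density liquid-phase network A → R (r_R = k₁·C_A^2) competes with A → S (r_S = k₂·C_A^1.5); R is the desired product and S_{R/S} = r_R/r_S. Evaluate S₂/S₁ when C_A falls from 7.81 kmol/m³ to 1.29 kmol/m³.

0.406

S_{R/S} = (k₁/k₂)·C_A^0.5, so S₂/S₁ = (C_{A,2}/C_{A,1})^0.5.
= (1.29/7.81)^0.5 = (0.1652)^0.5 = 0.406.
Selectivity toward R falls as C_A falls — high-concentration operation is favoured.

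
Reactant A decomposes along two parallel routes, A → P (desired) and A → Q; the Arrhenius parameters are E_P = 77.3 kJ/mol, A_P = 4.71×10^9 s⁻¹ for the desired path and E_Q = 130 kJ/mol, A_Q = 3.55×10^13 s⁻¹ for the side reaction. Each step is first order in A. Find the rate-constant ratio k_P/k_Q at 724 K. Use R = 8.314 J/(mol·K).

0.842

Since both paths have the same order in A, the concentration cancels and S_{P/Q} = k_P/k_Q = (A_P/A_Q)·exp[(E_Q−E_P)/(RT)].
(E_Q−E_P)/(RT) = (130−77.3)×10³/(8.314×724) = 52700/6019 = 8.755.
k_P/k_Q = (4.71×10^9/3.55×10^13)·exp(8.755) = 1.327×10^-4 × 6343 = 0.842.
Since E_P < E_Q, lowering the temperature improves selectivity toward P.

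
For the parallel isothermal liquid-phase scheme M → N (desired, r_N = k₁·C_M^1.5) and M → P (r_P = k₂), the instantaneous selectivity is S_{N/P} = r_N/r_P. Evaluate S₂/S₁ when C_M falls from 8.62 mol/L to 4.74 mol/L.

0.408

S_{N/P} = (k₁/k₂)·C_M^1.5, so S₂/S₁ = (C_{M,2}/C_{M,1})^1.5.
= (4.74/8.62)^1.5 = (0.5499)^1.5 = 0.408.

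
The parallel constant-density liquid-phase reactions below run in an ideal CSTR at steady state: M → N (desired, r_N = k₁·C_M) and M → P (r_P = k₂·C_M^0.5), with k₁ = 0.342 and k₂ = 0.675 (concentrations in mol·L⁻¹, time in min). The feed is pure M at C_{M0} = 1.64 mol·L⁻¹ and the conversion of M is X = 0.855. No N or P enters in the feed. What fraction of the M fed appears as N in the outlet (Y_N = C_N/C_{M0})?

Exit C_M = C_{M0}(1−X) = 1.64×0.145 = 0.2378 mol·L⁻¹.
A CSTR operates uniformly at the exit composition, giving r_N = 0.08133 and r_P = 0.3292 (each k·C_M^n at C_M = 0.2378).
Fraction of consumed M going to N: r_N/(r_N+r_P) = 0.1981.
C_N = 0.1981·C_{M0}·X = 0.1981×1.64×0.855 = 0.278 mol·L⁻¹; Y_N = C_N/C_{M0} = 0.169.

0.169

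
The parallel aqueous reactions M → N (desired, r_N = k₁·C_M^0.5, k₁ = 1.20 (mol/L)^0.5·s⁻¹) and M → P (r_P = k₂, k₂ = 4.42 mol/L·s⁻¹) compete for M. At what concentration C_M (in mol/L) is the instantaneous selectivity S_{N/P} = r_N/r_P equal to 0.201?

0.548 mol/L

S_{N/P} = (k₁/k₂)·C_M^0.5 ⇒ C_M = (S·k₂/k₁)^(2).
= (0.201×4.42/1.20)^(2) = (0.7404)^(2) = 0.548 mol/L.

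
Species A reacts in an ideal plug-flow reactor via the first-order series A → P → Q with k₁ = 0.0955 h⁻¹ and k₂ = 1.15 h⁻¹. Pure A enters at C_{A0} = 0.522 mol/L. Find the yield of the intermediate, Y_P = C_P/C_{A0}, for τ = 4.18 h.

Solving the coupled first-order balances gives C_P(τ) = [k₁/(k₂−k₁)]·C_{A0}·(e^(−k₁τ) − e^(−k₂τ)).
e^(−k₁τ) = e^(−0.0955×4.18) = e^(−0.3992) = 0.6709; e^(−k₂τ) = e^(−4.807) = 0.008172.
C_P = 0.0955×0.522/(1.15−0.0955) × (0.6709−0.008172) = 0.04727×0.6627 = 0.03133 mol/L.
Y_P = C_P/C_{A0} = 0.03133/0.522 = 0.0600.

0.0600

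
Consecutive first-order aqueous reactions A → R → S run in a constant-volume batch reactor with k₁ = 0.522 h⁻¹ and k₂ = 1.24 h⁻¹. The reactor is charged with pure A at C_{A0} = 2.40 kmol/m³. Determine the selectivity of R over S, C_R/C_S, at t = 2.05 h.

Solving the coupled first-order balances gives C_R(t) = [k₁/(k₂−k₁)]·C_{A0}·(e^(−k₁t) − e^(−k₂t)).
e^(−k₁t) = e^(−0.522×2.05) = e^(−1.070) = 0.3430; e^(−k₂t) = e^(−2.542) = 0.07871.
C_R = 0.522×2.40/(1.24−0.522) × (0.3430−0.07871) = 1.745×0.2643 = 0.4611 kmol/m³.
C_A = C_{A0}e^(−k₁t) = 0.8231 kmol/m³, so C_S = C_{A0}−C_A−C_R = 1.116 kmol/m³; C_R/C_S = 0.413.

0.413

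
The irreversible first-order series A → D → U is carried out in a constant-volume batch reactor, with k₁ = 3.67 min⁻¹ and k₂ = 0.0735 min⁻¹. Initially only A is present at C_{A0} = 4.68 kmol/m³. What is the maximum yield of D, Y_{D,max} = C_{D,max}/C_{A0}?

0.923

At the optimum, C_{D,max}/C_{A0} = (k₁/k₂)^[k₂/(k₂−k₁)].
= (3.67/0.0735)^(0.0735/(0.0735−3.67)) = (49.93)^(-0.02044) = 0.9232.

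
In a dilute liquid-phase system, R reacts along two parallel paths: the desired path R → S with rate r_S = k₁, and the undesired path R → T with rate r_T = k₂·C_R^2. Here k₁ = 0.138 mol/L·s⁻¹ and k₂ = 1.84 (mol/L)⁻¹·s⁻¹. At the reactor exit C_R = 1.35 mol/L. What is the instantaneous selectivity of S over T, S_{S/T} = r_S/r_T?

S_{S/T} = r_S/r_T = (k₁)/(k₂·C_R^2) = (k₁/k₂)·C_R^-2.
= (0.138) / (1.84×1.350^2) = 0.1380/3.353 = 0.0412.
The undesired path is higher order in R, so low C_R (CSTR or dilute feed) favours S.

0.0412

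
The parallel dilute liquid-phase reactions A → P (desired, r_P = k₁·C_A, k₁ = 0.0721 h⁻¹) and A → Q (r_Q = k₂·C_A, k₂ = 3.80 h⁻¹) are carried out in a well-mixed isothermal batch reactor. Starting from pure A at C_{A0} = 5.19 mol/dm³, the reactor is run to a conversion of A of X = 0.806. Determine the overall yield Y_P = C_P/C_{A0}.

C_A = C_{A0}(1−X) = 1.007 mol/dm³.
Both paths are first order in A, so the instantaneous fraction to P is constant: dC_P/d(−C_A) = k₁/(k₁+k₂) = 0.01862.
C_P = 0.01862·(C_{A0}−C_A) = 0.01862×4.183 = 0.0779 mol/dm³.
Y_P = C_P/C_{A0} = 0.07789/5.19 = 0.0150.

0.0150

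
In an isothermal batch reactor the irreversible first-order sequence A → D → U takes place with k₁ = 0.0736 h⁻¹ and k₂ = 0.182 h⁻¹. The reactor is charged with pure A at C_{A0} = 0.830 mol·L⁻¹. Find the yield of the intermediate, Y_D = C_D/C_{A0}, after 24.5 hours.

For first-order series with pure A initially, C_D(t) = k₁C_{A0}/(k₂−k₁)·(e^(−k₁t) − e^(−k₂t)).
e^(−k₁t) = e^(−0.0736×24.5) = e^(−1.803) = 0.1648; e^(−k₂t) = e^(−4.459) = 0.01157.
C_D = 0.0736×0.830/(0.182−0.0736) × (0.1648−0.01157) = 0.5635×0.1532 = 0.08633 mol·L⁻¹.
Y_D = C_D/C_{A0} = 0.08633/0.830 = 0.104.

0.104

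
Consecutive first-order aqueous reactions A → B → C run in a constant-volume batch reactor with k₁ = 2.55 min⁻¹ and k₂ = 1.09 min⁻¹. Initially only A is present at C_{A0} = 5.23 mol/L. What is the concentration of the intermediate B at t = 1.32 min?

1.85 mol/L

The intermediate concentration in a first-order A→B→C sequence is C_B = k₁C_{A0}(e^(−k₁t) − e^(−k₂t))/(k₂−k₁).
e^(−k₁t) = e^(−2.55×1.32) = e^(−3.366) = 0.03453; e^(−k₂t) = e^(−1.439) = 0.2372.
C_B = 2.55×5.23/(1.09−2.55) × (0.03453−0.2372) = (-9.135)×(-0.2027) = 1.851 mol/L.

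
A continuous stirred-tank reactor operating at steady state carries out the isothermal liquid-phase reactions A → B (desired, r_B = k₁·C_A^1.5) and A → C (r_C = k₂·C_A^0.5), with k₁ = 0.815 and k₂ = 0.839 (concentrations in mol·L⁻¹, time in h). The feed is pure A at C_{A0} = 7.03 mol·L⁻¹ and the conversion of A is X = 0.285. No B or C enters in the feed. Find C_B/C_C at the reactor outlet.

4.88

Exit C_A = C_{A0}(1−X) = 7.03×0.715 = 5.026 mol·L⁻¹.
In a CSTR the entire volume is at exit conditions, so r_B = 0.815×5.026^1.5 = 9.184 and r_C = 0.839×5.026^0.5 = 1.881.
Overall selectivity = C_B/C_C = r_Bτ/(r_Cτ) = r_B/r_C = 4.88.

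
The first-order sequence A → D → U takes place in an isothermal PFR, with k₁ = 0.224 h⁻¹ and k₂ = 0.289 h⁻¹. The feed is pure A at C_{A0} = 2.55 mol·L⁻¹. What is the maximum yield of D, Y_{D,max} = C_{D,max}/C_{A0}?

0.322

At the optimum, C_{D,max}/C_{A0} = (k₁/k₂)^[k₂/(k₂−k₁)].
= (0.224/0.289)^(0.289/(0.289−0.224)) = (0.7751)^(4.446) = 0.3221.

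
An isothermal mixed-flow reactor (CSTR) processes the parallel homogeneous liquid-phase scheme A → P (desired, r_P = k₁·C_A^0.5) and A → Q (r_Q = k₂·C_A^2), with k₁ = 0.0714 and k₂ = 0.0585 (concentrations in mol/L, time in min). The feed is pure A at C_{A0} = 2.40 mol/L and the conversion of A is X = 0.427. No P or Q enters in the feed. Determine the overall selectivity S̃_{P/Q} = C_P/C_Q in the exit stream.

0.757

Exit C_A = C_{A0}(1−X) = 2.40×0.573 = 1.375 mol/L.
Rates in a CSTR are evaluated at the outlet concentration: r_P = 0.0714×1.375^0.5 = 0.08373, r_Q = 0.0585×1.375^2 = 0.1106.
Overall selectivity = C_P/C_Q = r_Pτ/(r_Qτ) = r_P/r_Q = 0.757.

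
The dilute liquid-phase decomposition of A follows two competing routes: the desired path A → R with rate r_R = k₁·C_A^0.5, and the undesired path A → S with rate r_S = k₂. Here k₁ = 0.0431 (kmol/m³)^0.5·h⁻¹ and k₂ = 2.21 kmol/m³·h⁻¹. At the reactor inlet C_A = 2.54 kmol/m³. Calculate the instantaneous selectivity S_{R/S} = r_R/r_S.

0.0311

S_{R/S} = r_R/r_S = (k₁·C_A^0.5)/(k₂) = (k₁/k₂)·C_A^0.5.
= (0.0431×2.540^0.5) / (2.21) = 0.06869/2.210 = 0.0311.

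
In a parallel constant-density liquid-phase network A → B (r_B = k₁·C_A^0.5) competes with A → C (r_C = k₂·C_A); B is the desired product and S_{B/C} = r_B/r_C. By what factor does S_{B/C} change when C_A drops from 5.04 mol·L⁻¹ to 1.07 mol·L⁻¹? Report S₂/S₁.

S_{B/C} = (k₁/k₂)·C_A^-0.5, so S₂/S₁ = (C_{A,2}/C_{A,1})^-0.5.
= (1.07/5.04)^(-0.5) = (0.2123)^(-0.5) = 2.17.

2.17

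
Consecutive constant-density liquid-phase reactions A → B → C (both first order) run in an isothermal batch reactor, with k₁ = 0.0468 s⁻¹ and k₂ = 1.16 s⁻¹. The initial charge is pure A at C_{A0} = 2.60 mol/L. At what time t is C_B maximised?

2.88 s

The intermediate peaks when r₁ = r₂, i.e. k₁e^(−k₁t) = k₂e^(−k₂t), giving t_opt = ln(k₂/k₁)/(k₂−k₁).
= ln(1.16/0.0468)/(1.16−0.0468) = ln(24.79)/1.113 = 3.210/1.113 = 2.88 s.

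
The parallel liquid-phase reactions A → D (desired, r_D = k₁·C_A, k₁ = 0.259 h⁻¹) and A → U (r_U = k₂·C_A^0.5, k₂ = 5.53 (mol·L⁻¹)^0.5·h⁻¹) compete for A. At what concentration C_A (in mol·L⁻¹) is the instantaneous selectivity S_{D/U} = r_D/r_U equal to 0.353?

S_{D/U} = (k₁/k₂)·C_A^0.5 ⇒ C_A = (S·k₂/k₁)^(2).
= (0.353×5.53/0.259)^(2) = (7.537)^(2) = 56.8 mol·L⁻¹.

56.8 mol·L⁻¹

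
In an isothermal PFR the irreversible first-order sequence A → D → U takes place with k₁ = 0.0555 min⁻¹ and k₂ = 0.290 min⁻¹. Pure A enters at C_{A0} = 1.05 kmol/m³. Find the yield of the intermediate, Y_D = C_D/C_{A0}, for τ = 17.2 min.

For first-order series with pure A initially, C_D(τ) = k₁C_{A0}/(k₂−k₁)·(e^(−k₁τ) − e^(−k₂τ)).
e^(−k₁τ) = e^(−0.0555×17.2) = e^(−0.9546) = 0.3850; e^(−k₂τ) = e^(−4.988) = 0.006819.
C_D = 0.0555×1.05/(0.290−0.0555) × (0.3850−0.006819) = 0.2485×0.3781 = 0.09397 kmol/m³.
Y_D = C_D/C_{A0} = 0.09397/1.05 = 0.0895.

0.0895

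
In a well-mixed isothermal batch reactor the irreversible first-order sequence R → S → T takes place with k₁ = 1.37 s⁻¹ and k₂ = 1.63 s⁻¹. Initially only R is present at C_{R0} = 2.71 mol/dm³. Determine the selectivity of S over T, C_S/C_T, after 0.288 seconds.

For first-order series with pure R initially, C_S(t) = k₁C_{R0}/(k₂−k₁)·(e^(−k₁t) − e^(−k₂t)).
e^(−k₁t) = e^(−1.37×0.288) = e^(−0.3946) = 0.6740; e^(−k₂t) = e^(−0.4694) = 0.6254.
C_S = 1.37×2.71/(1.63−1.37) × (0.6740−0.6254) = 14.28×0.04862 = 0.6943 mol/dm³.
C_R = C_{R0}e^(−k₁t) = 1.826 mol/dm³, so C_T = C_{R0}−C_R−C_S = 0.1892 mol/dm³; C_S/C_T = 3.67.

3.67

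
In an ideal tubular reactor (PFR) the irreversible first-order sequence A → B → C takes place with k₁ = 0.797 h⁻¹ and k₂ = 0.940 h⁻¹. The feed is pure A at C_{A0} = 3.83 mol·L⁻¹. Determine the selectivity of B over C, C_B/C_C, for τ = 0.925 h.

For first-order series with pure A initially, C_B(τ) = k₁C_{A0}/(k₂−k₁)·(e^(−k₁τ) − e^(−k₂τ)).
e^(−k₁τ) = e^(−0.797×0.925) = e^(−0.7372) = 0.4784; e^(−k₂τ) = e^(−0.8695) = 0.4192.
C_B = 0.797×3.83/(0.940−0.797) × (0.4784−0.4192) = 21.35×0.05928 = 1.265 mol·L⁻¹.
C_A = C_{A0}e^(−k₁τ) = 1.832 mol·L⁻¹, so C_C = C_{A0}−C_A−C_B = 0.7322 mol·L⁻¹; C_B/C_C = 1.73.

1.73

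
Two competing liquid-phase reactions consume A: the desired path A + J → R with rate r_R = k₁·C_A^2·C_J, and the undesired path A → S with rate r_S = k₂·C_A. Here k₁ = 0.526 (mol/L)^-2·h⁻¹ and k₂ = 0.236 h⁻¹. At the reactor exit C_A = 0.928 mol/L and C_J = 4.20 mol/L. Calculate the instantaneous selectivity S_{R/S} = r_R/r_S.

8.69

S_{R/S} = r_R/r_S = (k₁·C_A^2·C_J)/(k₂·C_A) = (k₁/k₂)·C_A·C_J.
= (0.526×0.9280^2×4.200) / (0.236×0.9280) = 1.903/0.2190 = 8.69.
Since the desired path is higher order in A, keeping C_A high (PFR or concentrated feed) favours R.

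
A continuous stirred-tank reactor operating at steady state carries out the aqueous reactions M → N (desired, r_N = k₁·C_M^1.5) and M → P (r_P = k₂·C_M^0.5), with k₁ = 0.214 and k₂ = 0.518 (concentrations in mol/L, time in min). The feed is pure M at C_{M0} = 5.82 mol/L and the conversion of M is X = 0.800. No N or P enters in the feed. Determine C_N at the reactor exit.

1.51 mol/L

Exit C_M = C_{M0}(1−X) = 5.82×0.200 = 1.164 mol/L.
A CSTR operates uniformly at the exit composition, giving r_N = 0.2687 and r_P = 0.5589 (each k·C_M^n at C_M = 1.164).
Fraction of consumed M going to N: r_N/(r_N+r_P) = 0.3247.
C_N = 0.3247·C_{M0}·X = 0.3247×5.82×0.800 = 1.51 mol/L.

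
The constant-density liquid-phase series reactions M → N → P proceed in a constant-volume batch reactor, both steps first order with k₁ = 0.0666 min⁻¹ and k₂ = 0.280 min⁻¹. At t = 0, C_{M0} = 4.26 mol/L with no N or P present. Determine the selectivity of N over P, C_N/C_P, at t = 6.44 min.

0.771

Solving the coupled first-order balances gives C_N(t) = [k₁/(k₂−k₁)]·C_{M0}·(e^(−k₁t) − e^(−k₂t)).
e^(−k₁t) = e^(−0.0666×6.44) = e^(−0.4289) = 0.6512; e^(−k₂t) = e^(−1.803) = 0.1648.
C_N = 0.0666×4.26/(0.280−0.0666) × (0.6512−0.1648) = 1.330×0.4865 = 0.6467 mol/L.
C_M = C_{M0}e^(−k₁t) = 2.774 mol/L, so C_P = C_{M0}−C_M−C_N = 0.8391 mol/L; C_N/C_P = 0.771.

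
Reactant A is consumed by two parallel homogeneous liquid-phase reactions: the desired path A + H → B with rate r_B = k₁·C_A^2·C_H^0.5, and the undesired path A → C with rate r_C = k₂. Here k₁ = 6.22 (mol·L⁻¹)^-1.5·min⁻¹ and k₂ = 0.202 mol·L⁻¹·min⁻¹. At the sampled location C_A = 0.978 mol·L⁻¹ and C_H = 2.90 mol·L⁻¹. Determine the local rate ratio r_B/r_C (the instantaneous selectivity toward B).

S_{B/C} = r_B/r_C = (k₁·C_A^2·C_H^0.5)/(k₂) = (k₁/k₂)·C_A^2·C_H^0.5.
= (6.22×0.9780^2×2.900^0.5) / (0.202) = 10.13/0.2020 = 50.2.
Since the desired path is higher order in A, keeping C_A high (PFR or concentrated feed) favours B.

50.2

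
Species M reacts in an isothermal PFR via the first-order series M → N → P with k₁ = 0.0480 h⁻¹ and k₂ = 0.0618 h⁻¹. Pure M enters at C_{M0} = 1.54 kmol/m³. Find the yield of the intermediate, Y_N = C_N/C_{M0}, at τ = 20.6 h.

0.320

For first-order series with pure M initially, C_N(τ) = k₁C_{M0}/(k₂−k₁)·(e^(−k₁τ) − e^(−k₂τ)).
e^(−k₁τ) = e^(−0.0480×20.6) = e^(−0.9888) = 0.3720; e^(−k₂τ) = e^(−1.273) = 0.2800.
C_N = 0.0480×1.54/(0.0618−0.0480) × (0.3720−0.2800) = 5.357×0.09205 = 0.4931 kmol/m³.
Y_N = C_N/C_{M0} = 0.4931/1.54 = 0.320.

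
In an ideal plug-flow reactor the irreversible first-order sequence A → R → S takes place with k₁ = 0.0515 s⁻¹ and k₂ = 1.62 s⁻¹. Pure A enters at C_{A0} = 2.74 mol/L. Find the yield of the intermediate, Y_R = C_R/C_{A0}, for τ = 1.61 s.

Solving the coupled first-order balances gives C_R(τ) = [k₁/(k₂−k₁)]·C_{A0}·(e^(−k₁τ) − e^(−k₂τ)).
e^(−k₁τ) = e^(−0.0515×1.61) = e^(−0.08292) = 0.9204; e^(−k₂τ) = e^(−2.608) = 0.07367.
C_R = 0.0515×2.74/(1.62−0.0515) × (0.9204−0.07367) = 0.08996×0.8468 = 0.07618 mol/L.
Y_R = C_R/C_{A0} = 0.07618/2.74 = 0.0278.

0.0278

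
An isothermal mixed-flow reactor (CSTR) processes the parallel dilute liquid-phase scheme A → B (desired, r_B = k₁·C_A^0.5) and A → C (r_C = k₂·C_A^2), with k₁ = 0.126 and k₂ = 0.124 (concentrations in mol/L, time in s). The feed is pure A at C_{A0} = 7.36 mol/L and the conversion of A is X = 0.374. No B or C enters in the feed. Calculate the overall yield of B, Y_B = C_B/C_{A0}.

Exit C_A = C_{A0}(1−X) = 7.36×0.626 = 4.607 mol/L.
In a CSTR the entire volume is at exit conditions, so r_B = 0.126×4.607^0.5 = 0.2705 and r_C = 0.124×4.607^2 = 2.632.
Fraction of consumed A going to B: r_B/(r_B+r_C) = 0.09317.
C_B = 0.09317·C_{A0}·X = 0.09317×7.36×0.374 = 0.256 mol/L; Y_B = C_B/C_{A0} = 0.0348.

0.0348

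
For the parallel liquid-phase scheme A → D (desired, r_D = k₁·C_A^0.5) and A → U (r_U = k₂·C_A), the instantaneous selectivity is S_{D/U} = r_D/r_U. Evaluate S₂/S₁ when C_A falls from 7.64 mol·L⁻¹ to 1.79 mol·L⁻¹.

S_{D/U} = (k₁/k₂)·C_A^-0.5, so S₂/S₁ = (C_{A,2}/C_{A,1})^-0.5.
= (1.79/7.64)^(-0.5) = (0.2343)^(-0.5) = 2.07.

2.07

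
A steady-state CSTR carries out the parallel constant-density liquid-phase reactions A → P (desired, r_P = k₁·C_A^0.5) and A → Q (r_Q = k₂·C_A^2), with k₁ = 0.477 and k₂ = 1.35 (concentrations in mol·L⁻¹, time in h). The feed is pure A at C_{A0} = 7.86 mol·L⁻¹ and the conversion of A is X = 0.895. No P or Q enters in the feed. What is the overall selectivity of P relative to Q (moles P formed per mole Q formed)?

Exit C_A = C_{A0}(1−X) = 7.86×0.105 = 0.8253 mol·L⁻¹.
Rates in a CSTR are evaluated at the outlet concentration: r_P = 0.477×0.8253^0.5 = 0.4333, r_Q = 1.35×0.8253^2 = 0.9195.
Overall selectivity = C_P/C_Q = r_Pτ/(r_Qτ) = r_P/r_Q = 0.471.

0.471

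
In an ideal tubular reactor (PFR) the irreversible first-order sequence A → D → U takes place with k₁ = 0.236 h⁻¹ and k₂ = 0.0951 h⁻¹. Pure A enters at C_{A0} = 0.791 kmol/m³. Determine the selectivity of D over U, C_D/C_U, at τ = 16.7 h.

0.462

The intermediate concentration in a first-order A→B→C sequence is C_D = k₁C_{A0}(e^(−k₁τ) − e^(−k₂τ))/(k₂−k₁).
e^(−k₁τ) = e^(−0.236×16.7) = e^(−3.941) = 0.01942; e^(−k₂τ) = e^(−1.588) = 0.2043.
C_D = 0.236×0.791/(0.0951−0.236) × (0.01942−0.2043) = (-1.325)×(-0.1849) = 0.2449 kmol/m³.
C_A = C_{A0}e^(−k₁τ) = 0.01537 kmol/m³, so C_U = C_{A0}−C_A−C_D = 0.5307 kmol/m³; C_D/C_U = 0.462.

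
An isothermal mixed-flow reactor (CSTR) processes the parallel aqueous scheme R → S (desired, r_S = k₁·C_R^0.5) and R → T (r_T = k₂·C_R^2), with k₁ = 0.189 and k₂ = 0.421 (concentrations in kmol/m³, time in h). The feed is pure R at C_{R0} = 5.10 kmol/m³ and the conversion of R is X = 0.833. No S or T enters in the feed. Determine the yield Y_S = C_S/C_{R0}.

Exit C_R = C_{R0}(1−X) = 5.10×0.167 = 0.8517 kmol/m³.
Rates in a CSTR are evaluated at the outlet concentration: r_S = 0.189×0.8517^0.5 = 0.1744, r_T = 0.421×0.8517^2 = 0.3054.
Fraction of consumed R going to S: r_S/(r_S+r_T) = 0.3635.
C_S = 0.3635·C_{R0}·X = 0.3635×5.10×0.833 = 1.54 kmol/m³; Y_S = C_S/C_{R0} = 0.303.

0.303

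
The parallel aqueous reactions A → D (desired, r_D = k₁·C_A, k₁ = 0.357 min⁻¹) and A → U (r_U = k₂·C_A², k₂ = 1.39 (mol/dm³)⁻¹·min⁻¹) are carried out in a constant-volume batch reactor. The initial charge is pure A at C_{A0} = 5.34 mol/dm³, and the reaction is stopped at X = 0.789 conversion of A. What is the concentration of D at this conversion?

C_A = C_{A0}(1−X) = 1.127 mol/dm³.
Along a PFR/batch, dC_D/dC_A = −r_D/(r_D+r_U) = −k₁/(k₁+k₂·C_A).
Integrating from C_{A0} to C_A: C_D = (0.357/1.39)·ln[(0.357+1.39·5.34)/(0.357+1.39·1.13)] = 0.2568·ln(7.780/1.923) = 0.3589 mol/dm³.

0.359 mol/dm³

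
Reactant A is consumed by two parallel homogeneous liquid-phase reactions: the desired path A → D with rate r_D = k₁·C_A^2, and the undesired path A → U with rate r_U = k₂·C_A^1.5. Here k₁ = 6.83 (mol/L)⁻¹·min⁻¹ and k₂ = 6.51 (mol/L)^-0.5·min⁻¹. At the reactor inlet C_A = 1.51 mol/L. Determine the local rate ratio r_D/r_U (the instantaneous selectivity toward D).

S_{D/U} = r_D/r_U = (k₁·C_A^2)/(k₂·C_A^1.5) = (k₁/k₂)·C_A^0.5.
= (6.83×1.510^2) / (6.51×1.510^1.5) = 15.57/12.08 = 1.29.

1.29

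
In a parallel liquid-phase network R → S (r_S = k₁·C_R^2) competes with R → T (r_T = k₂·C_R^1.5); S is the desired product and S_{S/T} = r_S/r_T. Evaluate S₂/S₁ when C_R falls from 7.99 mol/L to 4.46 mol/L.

S_{S/T} = (k₁/k₂)·C_R^0.5, so S₂/S₁ = (C_{R,2}/C_{R,1})^0.5.
= (4.46/7.99)^0.5 = (0.5582)^0.5 = 0.747.
Selectivity toward S falls as C_R falls — high-concentration operation is favoured.

0.747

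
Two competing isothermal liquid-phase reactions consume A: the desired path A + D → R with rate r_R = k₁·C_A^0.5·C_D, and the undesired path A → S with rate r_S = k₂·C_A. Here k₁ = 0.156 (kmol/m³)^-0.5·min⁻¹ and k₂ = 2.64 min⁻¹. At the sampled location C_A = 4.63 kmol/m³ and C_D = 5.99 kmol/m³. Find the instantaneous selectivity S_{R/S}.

S_{R/S} = r_R/r_S = (k₁·C_A^0.5·C_D)/(k₂·C_A) = (k₁/k₂)·C_A^-0.5·C_D.
= (0.156×4.630^0.5×5.990) / (2.64×4.630) = 2.011/12.22 = 0.164.

0.164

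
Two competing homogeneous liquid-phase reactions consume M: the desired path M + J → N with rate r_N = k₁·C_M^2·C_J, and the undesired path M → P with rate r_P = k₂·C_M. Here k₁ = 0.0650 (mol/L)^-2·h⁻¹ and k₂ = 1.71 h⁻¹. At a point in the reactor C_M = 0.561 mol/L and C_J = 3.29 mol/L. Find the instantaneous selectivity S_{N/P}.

0.0702

S_{N/P} = r_N/r_P = (k₁·C_M^2·C_J)/(k₂·C_M) = (k₁/k₂)·C_M·C_J.
= (0.0650×0.5610^2×3.290) / (1.71×0.5610) = 0.06730/0.9593 = 0.0702.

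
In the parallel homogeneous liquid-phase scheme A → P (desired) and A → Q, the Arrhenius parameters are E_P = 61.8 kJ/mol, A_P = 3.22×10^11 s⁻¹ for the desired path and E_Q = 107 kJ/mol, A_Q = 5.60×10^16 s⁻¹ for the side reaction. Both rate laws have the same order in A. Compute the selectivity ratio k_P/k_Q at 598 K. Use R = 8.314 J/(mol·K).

With equal orders, S_{P/Q} = k_P/k_Q = (A_P/A_Q)·exp[(E_Q−E_P)/(RT)].
(E_Q−E_P)/(RT) = (107−61.8)×10³/(8.314×598) = 45200/4972 = 9.091.
k_P/k_Q = (3.22×10^11/5.60×10^16)·exp(9.091) = 5.750×10^-6 × 8878 = 0.0510.
Since E_P < E_Q, lowering the temperature improves selectivity toward P.

0.0510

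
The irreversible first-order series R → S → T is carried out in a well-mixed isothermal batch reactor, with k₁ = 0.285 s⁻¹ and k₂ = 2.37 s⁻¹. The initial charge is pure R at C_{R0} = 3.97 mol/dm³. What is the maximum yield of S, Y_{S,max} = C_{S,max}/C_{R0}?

0.0900

For a first-order series the maximum intermediate yield is C_{S,max}/C_{R0} = (k₁/k₂)^[k₂/(k₂−k₁)].
= (0.285/2.37)^(2.37/(2.37−0.285)) = (0.1203)^(1.137) = 0.09002.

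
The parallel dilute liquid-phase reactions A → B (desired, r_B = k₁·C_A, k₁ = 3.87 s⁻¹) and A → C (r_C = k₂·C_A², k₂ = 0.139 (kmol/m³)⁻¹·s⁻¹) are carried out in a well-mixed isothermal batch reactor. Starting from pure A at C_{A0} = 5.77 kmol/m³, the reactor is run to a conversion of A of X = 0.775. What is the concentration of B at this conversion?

3.97 kmol/m³

C_A = C_{A0}(1−X) = 1.298 kmol/m³.
Along a PFR/batch, dC_B/dC_A = −r_B/(r_B+r_C) = −k₁/(k₁+k₂·C_A).
Integrating from C_{A0} to C_A: C_B = (3.87/0.139)·ln[(3.87+0.139·5.77)/(3.87+0.139·1.30)] = 27.84·ln(4.672/4.050) = 3.975 kmol/m³.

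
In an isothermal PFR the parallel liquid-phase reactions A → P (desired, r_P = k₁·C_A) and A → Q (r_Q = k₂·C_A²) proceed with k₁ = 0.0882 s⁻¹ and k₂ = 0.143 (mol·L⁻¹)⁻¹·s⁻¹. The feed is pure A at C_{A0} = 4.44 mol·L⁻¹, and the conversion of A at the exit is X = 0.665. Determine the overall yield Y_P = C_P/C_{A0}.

C_A = C_{A0}(1−X) = 1.487 mol·L⁻¹.
Along a PFR/batch, dC_P/dC_A = −r_P/(r_P+r_Q) = −k₁/(k₁+k₂·C_A).
Integrating from C_{A0} to C_A: C_P = (0.0882/0.143)·ln[(0.0882+0.143·4.44)/(0.0882+0.143·1.49)] = 0.6168·ln(0.7231/0.3009) = 0.5408 mol·L⁻¹.
Y_P = C_P/C_{A0} = 0.5408/4.44 = 0.122.

0.122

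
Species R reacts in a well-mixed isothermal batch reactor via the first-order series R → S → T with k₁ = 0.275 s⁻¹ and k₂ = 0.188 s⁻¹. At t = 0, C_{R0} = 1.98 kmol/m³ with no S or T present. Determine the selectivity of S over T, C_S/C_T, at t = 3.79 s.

For first-order series with pure R initially, C_S(t) = k₁C_{R0}/(k₂−k₁)·(e^(−k₁t) − e^(−k₂t)).
e^(−k₁t) = e^(−0.275×3.79) = e^(−1.042) = 0.3527; e^(−k₂t) = e^(−0.7125) = 0.4904.
C_S = 0.275×1.98/(0.188−0.275) × (0.3527−0.4904) = (-6.259)×(-0.1377) = 0.8621 kmol/m³.
C_R = C_{R0}e^(−k₁t) = 0.6983 kmol/m³, so C_T = C_{R0}−C_R−C_S = 0.4196 kmol/m³; C_S/C_T = 2.05.

2.05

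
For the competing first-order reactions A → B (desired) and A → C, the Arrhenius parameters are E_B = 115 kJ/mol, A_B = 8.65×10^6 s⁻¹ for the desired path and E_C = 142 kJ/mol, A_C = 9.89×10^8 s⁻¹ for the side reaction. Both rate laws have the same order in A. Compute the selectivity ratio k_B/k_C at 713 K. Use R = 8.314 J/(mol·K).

0.832

k_B/k_C = (A_B/A_C)·exp[−(E_B−E_C)/(RT)] = (A_B/A_C)·exp[(E_C−E_B)/(RT)].
(E_C−E_B)/(RT) = (142−115)×10³/(8.314×713) = 27000/5928 = 4.555.
k_B/k_C = (8.65×10^6/9.89×10^8)·exp(4.555) = 0.008746 × 95.08 = 0.832.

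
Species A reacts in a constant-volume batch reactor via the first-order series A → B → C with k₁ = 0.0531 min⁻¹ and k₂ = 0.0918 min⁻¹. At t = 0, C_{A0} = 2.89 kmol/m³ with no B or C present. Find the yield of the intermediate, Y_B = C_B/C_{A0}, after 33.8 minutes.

0.166

Solving the coupled first-order balances gives C_B(t) = [k₁/(k₂−k₁)]·C_{A0}·(e^(−k₁t) − e^(−k₂t)).
e^(−k₁t) = e^(−0.0531×33.8) = e^(−1.795) = 0.1662; e^(−k₂t) = e^(−3.103) = 0.04492.
C_B = 0.0531×2.89/(0.0918−0.0531) × (0.1662−0.04492) = 3.965×0.1212 = 0.4808 kmol/m³.
Y_B = C_B/C_{A0} = 0.4808/2.89 = 0.166.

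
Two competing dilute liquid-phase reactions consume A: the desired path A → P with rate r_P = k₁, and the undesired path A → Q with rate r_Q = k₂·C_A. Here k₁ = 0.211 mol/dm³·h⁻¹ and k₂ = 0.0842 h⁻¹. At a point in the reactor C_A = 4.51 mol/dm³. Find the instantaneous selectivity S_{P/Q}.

0.556

S_{P/Q} = r_P/r_Q = (k₁)/(k₂·C_A) = (k₁/k₂)·C_A⁻¹.
= (0.211) / (0.0842×4.510) = 0.2110/0.3797 = 0.556.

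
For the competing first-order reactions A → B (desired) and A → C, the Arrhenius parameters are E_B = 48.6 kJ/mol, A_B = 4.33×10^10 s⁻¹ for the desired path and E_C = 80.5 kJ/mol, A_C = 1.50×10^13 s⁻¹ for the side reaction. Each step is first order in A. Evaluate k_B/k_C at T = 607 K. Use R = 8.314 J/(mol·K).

1.61

Since both paths have the same order in A, the concentration cancels and S_{B/C} = k_B/k_C = (A_B/A_C)·exp[(E_C−E_B)/(RT)].
(E_C−E_B)/(RT) = (80.5−48.6)×10³/(8.314×607) = 31900/5047 = 6.321.
k_B/k_C = (4.33×10^10/1.50×10^13)·exp(6.321) = 0.002887 × 556.2 = 1.61.
Since E_B < E_C, lowering the temperature improves selectivity toward B.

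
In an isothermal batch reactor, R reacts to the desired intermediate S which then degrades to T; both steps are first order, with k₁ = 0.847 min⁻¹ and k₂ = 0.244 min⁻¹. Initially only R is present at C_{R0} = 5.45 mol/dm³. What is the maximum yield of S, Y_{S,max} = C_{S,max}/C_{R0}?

For a first-order series the maximum intermediate yield is C_{S,max}/C_{R0} = (k₁/k₂)^[k₂/(k₂−k₁)].
= (0.847/0.244)^(0.244/(0.244−0.847)) = (3.471)^(-0.4046) = 0.6044.

0.604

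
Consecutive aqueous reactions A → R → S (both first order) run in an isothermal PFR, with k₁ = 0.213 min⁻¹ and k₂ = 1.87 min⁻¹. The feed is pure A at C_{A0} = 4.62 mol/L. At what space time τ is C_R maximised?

The intermediate peaks when r₁ = r₂, i.e. k₁e^(−k₁τ) = k₂e^(−k₂τ), giving τ_opt = ln(k₂/k₁)/(k₂−k₁).
= ln(1.87/0.213)/(1.87−0.213) = ln(8.779)/1.657 = 2.172/1.657 = 1.31 min.

1.31 min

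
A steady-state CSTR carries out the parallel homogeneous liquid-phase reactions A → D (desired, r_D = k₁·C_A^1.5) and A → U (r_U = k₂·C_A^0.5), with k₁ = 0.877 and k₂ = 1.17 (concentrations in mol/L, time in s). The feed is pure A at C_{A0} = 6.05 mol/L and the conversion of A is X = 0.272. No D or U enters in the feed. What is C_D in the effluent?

Exit C_A = C_{A0}(1−X) = 6.05×0.728 = 4.404 mol/L.
In a CSTR the entire volume is at exit conditions, so r_D = 0.877×4.404^1.5 = 8.106 and r_U = 1.17×4.404^0.5 = 2.455.
Fraction of consumed A going to D: r_D/(r_D+r_U) = 0.7675.
C_D = 0.7675·C_{A0}·X = 0.7675×6.05×0.272 = 1.26 mol/L.

1.26 mol/L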